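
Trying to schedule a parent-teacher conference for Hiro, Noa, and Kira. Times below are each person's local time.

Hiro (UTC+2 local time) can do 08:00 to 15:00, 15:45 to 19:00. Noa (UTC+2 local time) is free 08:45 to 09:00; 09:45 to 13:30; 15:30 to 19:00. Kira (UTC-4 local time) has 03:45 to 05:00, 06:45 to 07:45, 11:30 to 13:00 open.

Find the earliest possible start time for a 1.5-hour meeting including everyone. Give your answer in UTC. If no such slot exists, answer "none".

15:30

Hiro in UTC: 06:00-13:00, 13:45-17:00 (subtract 2h to convert from UTC+2).
Noa in UTC: 06:45-07:00, 07:45-11:30, 13:30-17:00 (subtract 2h to convert from UTC+2).
Kira in UTC: 07:45-09:00, 10:45-11:45, 15:30-17:00 (add 4h to convert from UTC-4).
Hiro ∩ Noa: 06:45-07:00, 07:45-11:30, 13:45-17:00.
Hiro ∩ Noa ∩ Kira: 07:45-09:00, 10:45-11:30, 15:30-17:00.
The first common window of at least 90 minutes is 15:30-17:00, so the earliest start is 15:30.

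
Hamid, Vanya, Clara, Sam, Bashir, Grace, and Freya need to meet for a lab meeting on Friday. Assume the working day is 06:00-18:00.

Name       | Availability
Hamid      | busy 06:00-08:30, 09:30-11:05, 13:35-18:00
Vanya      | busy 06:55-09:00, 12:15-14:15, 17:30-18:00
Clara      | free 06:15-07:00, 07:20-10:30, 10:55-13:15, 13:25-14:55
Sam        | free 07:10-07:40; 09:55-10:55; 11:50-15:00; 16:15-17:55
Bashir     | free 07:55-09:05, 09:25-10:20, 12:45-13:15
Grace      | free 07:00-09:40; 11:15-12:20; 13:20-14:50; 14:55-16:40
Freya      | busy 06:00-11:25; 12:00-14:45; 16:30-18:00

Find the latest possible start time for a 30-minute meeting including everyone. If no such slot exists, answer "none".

none

Hamid free: 08:30-09:30, 11:05-13:35 (invert busy blocks within the working day).
Vanya free: 06:00-06:55, 09:00-12:15, 14:15-17:30 (invert busy blocks within the working day).
Clara free: 06:15-07:00, 07:20-10:30, 10:55-13:15, 13:25-14:55.
Sam free: 07:10-07:40, 09:55-10:55, 11:50-15:00, 16:15-17:55.
Bashir free: 07:55-09:05, 09:25-10:20, 12:45-13:15.
Grace free: 07:00-09:40, 11:15-12:20, 13:20-14:50, 14:55-16:40.
Freya free: 11:25-12:00, 14:45-16:30 (invert busy blocks within the working day).
Hamid ∩ Vanya: 09:00-09:30, 11:05-12:15.
Hamid ∩ Vanya ∩ Clara: 09:00-09:30, 11:05-12:15.
Hamid ∩ Vanya ∩ Clara ∩ Sam: 11:50-12:15.
Hamid ∩ Vanya ∩ Clara ∩ Sam ∩ Bashir: ∅.
Hamid ∩ Vanya ∩ Clara ∩ Sam ∩ Bashir ∩ Grace: ∅.
Hamid ∩ Vanya ∩ Clara ∩ Sam ∩ Bashir ∩ Grace ∩ Freya: ∅.
There is no time when everyone is free.
No common window is at least 30 minutes long.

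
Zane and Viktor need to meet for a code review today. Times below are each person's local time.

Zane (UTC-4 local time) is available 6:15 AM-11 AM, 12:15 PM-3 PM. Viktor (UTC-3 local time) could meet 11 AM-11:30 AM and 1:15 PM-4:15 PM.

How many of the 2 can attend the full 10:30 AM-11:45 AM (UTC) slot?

1

Zane in UTC: 10:15-15:00, 16:15-19:00 (add 4h to convert from UTC-4).
Viktor in UTC: 14:00-14:30, 16:15-19:15 (add 3h to convert from UTC-3).
Zane can make the full 10:30-11:45 slot — that's 1.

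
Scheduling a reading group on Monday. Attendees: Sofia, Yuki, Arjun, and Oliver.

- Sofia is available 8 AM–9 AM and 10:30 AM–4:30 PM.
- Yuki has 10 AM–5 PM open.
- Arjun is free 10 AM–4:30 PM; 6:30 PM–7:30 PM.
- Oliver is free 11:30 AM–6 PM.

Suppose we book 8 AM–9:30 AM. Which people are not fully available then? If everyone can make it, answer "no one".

Arjun, Oliver, Sofia, Yuki

Sofia: not fully free for 08:00-09:30. Yuki: not fully free for 08:00-09:30. Arjun: not fully free for 08:00-09:30. Oliver: not fully free for 08:00-09:30.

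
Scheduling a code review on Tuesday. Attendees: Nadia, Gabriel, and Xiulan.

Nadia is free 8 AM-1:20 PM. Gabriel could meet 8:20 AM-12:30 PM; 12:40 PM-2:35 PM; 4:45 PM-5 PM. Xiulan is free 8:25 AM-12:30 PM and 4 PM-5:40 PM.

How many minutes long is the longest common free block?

245

Nadia ∩ Gabriel: 08:20-12:30, 12:40-13:20.
Nadia ∩ Gabriel ∩ Xiulan: 08:25-12:30.
The longest is 08:25-12:30 at 245 minutes.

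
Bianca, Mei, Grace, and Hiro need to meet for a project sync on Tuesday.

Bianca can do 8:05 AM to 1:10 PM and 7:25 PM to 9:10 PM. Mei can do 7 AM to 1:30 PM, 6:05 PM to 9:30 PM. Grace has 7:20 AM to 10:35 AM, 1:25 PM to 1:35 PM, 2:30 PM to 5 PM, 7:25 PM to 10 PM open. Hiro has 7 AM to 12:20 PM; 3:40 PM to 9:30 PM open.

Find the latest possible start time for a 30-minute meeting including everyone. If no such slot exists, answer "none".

Bianca ∩ Mei: 08:05-13:10, 19:25-21:10.
Bianca ∩ Mei ∩ Grace: 08:05-10:35, 19:25-21:10.
Bianca ∩ Mei ∩ Grace ∩ Hiro: 08:05-10:35, 19:25-21:10.
The last common window of at least 30 minutes is 19:25-21:10; a 30-minute meeting can start as late as 20:40 and still end by 21:10.

20:40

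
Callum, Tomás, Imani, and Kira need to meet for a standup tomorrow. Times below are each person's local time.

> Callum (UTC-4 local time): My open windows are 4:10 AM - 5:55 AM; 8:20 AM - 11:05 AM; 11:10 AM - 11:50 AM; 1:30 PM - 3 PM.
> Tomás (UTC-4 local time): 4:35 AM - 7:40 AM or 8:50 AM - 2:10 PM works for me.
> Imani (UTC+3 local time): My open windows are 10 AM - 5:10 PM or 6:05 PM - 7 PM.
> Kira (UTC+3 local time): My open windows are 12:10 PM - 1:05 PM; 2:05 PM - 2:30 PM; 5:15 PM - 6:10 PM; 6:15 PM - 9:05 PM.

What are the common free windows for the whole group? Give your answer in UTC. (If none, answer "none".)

Callum in UTC: 08:10-09:55, 12:20-15:05, 15:10-15:50, 17:30-19:00 (add 4h to convert from UTC-4).
Tomás in UTC: 08:35-11:40, 12:50-18:10 (add 4h to convert from UTC-4).
Imani in UTC: 07:00-14:10, 15:05-16:00 (subtract 3h to convert from UTC+3).
Kira in UTC: 09:10-10:05, 11:05-11:30, 14:15-15:10, 15:15-18:05 (subtract 3h to convert from UTC+3).
Callum ∩ Tomás: 08:35-09:55, 12:50-15:05, 15:10-15:50, 17:30-18:10.
Callum ∩ Tomás ∩ Imani: 08:35-09:55, 12:50-14:10, 15:10-15:50.
Callum ∩ Tomás ∩ Imani ∩ Kira: 09:10-09:55, 15:15-15:50.

09:10-09:55, 15:15-15:50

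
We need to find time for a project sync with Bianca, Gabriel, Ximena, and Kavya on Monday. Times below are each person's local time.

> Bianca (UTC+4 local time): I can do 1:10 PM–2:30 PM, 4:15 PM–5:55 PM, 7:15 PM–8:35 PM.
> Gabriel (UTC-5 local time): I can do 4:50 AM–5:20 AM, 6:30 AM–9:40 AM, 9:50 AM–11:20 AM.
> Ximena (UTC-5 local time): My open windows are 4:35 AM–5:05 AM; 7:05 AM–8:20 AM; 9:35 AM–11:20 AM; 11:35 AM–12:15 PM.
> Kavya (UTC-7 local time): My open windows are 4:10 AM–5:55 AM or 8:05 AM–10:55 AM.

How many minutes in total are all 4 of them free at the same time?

105

Bianca in UTC: 09:10-10:30, 12:15-13:55, 15:15-16:35 (subtract 4h to convert from UTC+4).
Gabriel in UTC: 09:50-10:20, 11:30-14:40, 14:50-16:20 (add 5h to convert from UTC-5).
Ximena in UTC: 09:35-10:05, 12:05-13:20, 14:35-16:20, 16:35-17:15 (add 5h to convert from UTC-5).
Kavya in UTC: 11:10-12:55, 15:05-17:55 (add 7h to convert from UTC-7).
Bianca ∩ Gabriel: 09:50-10:20, 12:15-13:55, 15:15-16:20.
Bianca ∩ Gabriel ∩ Ximena: 09:50-10:05, 12:15-13:20, 15:15-16:20.
Bianca ∩ Gabriel ∩ Ximena ∩ Kavya: 12:15-12:55, 15:15-16:20.
Summing the common windows: 40 + 65 = 105 minutes.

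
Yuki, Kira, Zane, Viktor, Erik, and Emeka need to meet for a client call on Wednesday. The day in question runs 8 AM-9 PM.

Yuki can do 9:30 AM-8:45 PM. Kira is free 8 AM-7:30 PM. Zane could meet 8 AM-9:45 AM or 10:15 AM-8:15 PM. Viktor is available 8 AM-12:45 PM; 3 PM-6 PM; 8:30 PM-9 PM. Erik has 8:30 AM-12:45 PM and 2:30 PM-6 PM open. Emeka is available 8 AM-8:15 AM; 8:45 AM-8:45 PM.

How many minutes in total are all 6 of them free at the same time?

Yuki ∩ Kira: 09:30-19:30.
Yuki ∩ Kira ∩ Zane: 09:30-09:45, 10:15-19:30.
Yuki ∩ Kira ∩ Zane ∩ Viktor: 09:30-09:45, 10:15-12:45, 15:00-18:00.
Yuki ∩ Kira ∩ Zane ∩ Viktor ∩ Erik: 09:30-09:45, 10:15-12:45, 15:00-18:00.
Yuki ∩ Kira ∩ Zane ∩ Viktor ∩ Erik ∩ Emeka: 09:30-09:45, 10:15-12:45, 15:00-18:00.
Those are the intersection windows.
Summing the common windows: 15 + 150 + 180 = 345 minutes.

345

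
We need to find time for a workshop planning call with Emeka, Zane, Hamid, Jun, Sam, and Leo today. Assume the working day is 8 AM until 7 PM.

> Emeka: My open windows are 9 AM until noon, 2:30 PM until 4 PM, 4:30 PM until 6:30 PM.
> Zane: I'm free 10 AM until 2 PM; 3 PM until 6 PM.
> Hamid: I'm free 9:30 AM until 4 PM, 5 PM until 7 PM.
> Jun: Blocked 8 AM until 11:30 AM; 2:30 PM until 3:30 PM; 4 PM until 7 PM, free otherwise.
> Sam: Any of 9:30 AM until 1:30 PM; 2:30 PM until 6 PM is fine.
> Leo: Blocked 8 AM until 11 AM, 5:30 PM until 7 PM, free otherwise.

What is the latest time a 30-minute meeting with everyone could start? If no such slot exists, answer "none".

Emeka free: 09:00-12:00, 14:30-16:00, 16:30-18:30.
Zane free: 10:00-14:00, 15:00-18:00.
Hamid free: 09:30-16:00, 17:00-19:00.
Jun free: 11:30-14:30, 15:30-16:00 (invert busy blocks within the working day).
Sam free: 09:30-13:30, 14:30-18:00.
Leo free: 11:00-17:30 (invert busy blocks within the working day).
Emeka ∩ Zane: 10:00-12:00, 15:00-16:00, 16:30-18:00.
Emeka ∩ Zane ∩ Hamid: 10:00-12:00, 15:00-16:00, 17:00-18:00.
Emeka ∩ Zane ∩ Hamid ∩ Jun: 11:30-12:00, 15:30-16:00.
Emeka ∩ Zane ∩ Hamid ∩ Jun ∩ Sam: 11:30-12:00, 15:30-16:00.
Emeka ∩ Zane ∩ Hamid ∩ Jun ∩ Sam ∩ Leo: 11:30-12:00, 15:30-16:00.
So the common availability across everyone is 11:30-12:00, 15:30-16:00.
The last common window of at least 30 minutes is 15:30-16:00; a 30-minute meeting can start as late as 15:30 and still end by 16:00.

15:30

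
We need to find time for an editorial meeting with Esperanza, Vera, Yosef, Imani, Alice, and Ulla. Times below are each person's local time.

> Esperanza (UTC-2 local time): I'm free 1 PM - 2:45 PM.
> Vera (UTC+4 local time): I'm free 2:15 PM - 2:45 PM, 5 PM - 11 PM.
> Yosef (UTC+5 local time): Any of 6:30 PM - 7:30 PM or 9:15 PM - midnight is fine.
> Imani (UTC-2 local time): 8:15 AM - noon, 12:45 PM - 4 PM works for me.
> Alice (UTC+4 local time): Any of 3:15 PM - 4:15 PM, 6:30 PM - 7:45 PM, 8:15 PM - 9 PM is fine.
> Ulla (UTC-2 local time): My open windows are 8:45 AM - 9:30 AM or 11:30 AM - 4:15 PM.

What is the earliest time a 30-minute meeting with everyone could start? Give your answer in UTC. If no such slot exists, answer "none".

Esperanza in UTC: 15:00-16:45 (add 2h to convert from UTC-2).
Vera in UTC: 10:15-10:45, 13:00-19:00 (subtract 4h to convert from UTC+4).
Yosef in UTC: 13:30-14:30, 16:15-19:00 (subtract 5h to convert from UTC+5).
Imani in UTC: 10:15-14:00, 14:45-18:00 (add 2h to convert from UTC-2).
Alice in UTC: 11:15-12:15, 14:30-15:45, 16:15-17:00 (subtract 4h to convert from UTC+4).
Ulla in UTC: 10:45-11:30, 13:30-18:15 (add 2h to convert from UTC-2).
Esperanza ∩ Vera: 15:00-16:45.
Esperanza ∩ Vera ∩ Yosef: 16:15-16:45.
Esperanza ∩ Vera ∩ Yosef ∩ Imani: 16:15-16:45.
Esperanza ∩ Vera ∩ Yosef ∩ Imani ∩ Alice: 16:15-16:45.
Esperanza ∩ Vera ∩ Yosef ∩ Imani ∩ Alice ∩ Ulla: 16:15-16:45.
So the common availability across everyone is 16:15-16:45.
The first common window of at least 30 minutes is 16:15-16:45, so the earliest start is 16:15.

16:15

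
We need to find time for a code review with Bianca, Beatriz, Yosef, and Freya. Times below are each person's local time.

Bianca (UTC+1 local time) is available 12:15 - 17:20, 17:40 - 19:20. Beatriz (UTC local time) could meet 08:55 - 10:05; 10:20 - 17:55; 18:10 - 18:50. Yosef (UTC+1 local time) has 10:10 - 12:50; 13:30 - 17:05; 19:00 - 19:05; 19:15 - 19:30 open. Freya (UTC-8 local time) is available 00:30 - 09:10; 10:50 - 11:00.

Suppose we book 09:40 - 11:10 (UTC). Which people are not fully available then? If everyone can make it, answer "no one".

Bianca in UTC: 11:15-16:20, 16:40-18:20 (subtract 1h to convert from UTC+1).
Beatriz in UTC: 08:55-10:05, 10:20-17:55, 18:10-18:50.
Yosef in UTC: 09:10-11:50, 12:30-16:05, 18:00-18:05, 18:15-18:30 (subtract 1h to convert from UTC+1).
Freya in UTC: 08:30-17:10, 18:50-19:00 (add 8h to convert from UTC-8).
Bianca: not fully free for 09:40-11:10. Beatriz: not fully free for 09:40-11:10. Yosef: free for 09:40-11:10. Freya: free for 09:40-11:10.

Beatriz, Bianca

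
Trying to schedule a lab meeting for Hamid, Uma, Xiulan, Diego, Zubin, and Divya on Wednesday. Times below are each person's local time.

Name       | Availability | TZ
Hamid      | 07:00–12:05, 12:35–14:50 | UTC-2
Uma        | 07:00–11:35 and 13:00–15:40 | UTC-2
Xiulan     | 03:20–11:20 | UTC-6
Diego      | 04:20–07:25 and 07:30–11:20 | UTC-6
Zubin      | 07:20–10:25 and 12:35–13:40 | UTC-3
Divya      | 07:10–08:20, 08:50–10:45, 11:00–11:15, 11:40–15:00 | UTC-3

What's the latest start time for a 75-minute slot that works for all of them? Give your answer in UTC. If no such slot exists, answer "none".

Hamid in UTC: 09:00-14:05, 14:35-16:50 (add 2h to convert from UTC-2).
Uma in UTC: 09:00-13:35, 15:00-17:40 (add 2h to convert from UTC-2).
Xiulan in UTC: 09:20-17:20 (add 6h to convert from UTC-6).
Diego in UTC: 10:20-13:25, 13:30-17:20 (add 6h to convert from UTC-6).
Zubin in UTC: 10:20-13:25, 15:35-16:40 (add 3h to convert from UTC-3).
Divya in UTC: 10:10-11:20, 11:50-13:45, 14:00-14:15, 14:40-18:00 (add 3h to convert from UTC-3).
Hamid ∩ Uma: 09:00-13:35, 15:00-16:50.
Hamid ∩ Uma ∩ Xiulan: 09:20-13:35, 15:00-16:50.
Hamid ∩ Uma ∩ Xiulan ∩ Diego: 10:20-13:25, 13:30-13:35, 15:00-16:50.
Hamid ∩ Uma ∩ Xiulan ∩ Diego ∩ Zubin: 10:20-13:25, 15:35-16:40.
Hamid ∩ Uma ∩ Xiulan ∩ Diego ∩ Zubin ∩ Divya: 10:20-11:20, 11:50-13:25, 15:35-16:40.
The last common window of at least 75 minutes is 11:50-13:25; a 75-minute meeting can start as late as 12:10 and still end by 13:25.

12:10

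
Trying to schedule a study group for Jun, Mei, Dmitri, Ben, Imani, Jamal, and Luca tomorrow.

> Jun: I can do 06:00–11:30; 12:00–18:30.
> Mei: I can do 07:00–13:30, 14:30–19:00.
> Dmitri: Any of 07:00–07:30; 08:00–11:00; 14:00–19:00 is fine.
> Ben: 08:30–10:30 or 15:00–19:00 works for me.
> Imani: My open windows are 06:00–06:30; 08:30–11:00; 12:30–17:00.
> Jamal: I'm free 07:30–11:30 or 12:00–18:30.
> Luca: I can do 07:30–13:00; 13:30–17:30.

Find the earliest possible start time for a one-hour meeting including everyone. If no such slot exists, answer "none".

Jun ∩ Mei: 07:00-11:30, 12:00-13:30, 14:30-18:30.
Jun ∩ Mei ∩ Dmitri: 07:00-07:30, 08:00-11:00, 14:30-18:30.
Jun ∩ Mei ∩ Dmitri ∩ Ben: 08:30-10:30, 15:00-18:30.
Jun ∩ Mei ∩ Dmitri ∩ Ben ∩ Imani: 08:30-10:30, 15:00-17:00.
Jun ∩ Mei ∩ Dmitri ∩ Ben ∩ Imani ∩ Jamal: 08:30-10:30, 15:00-17:00.
Jun ∩ Mei ∩ Dmitri ∩ Ben ∩ Imani ∩ Jamal ∩ Luca: 08:30-10:30, 15:00-17:00.
The first common window of at least 60 minutes is 08:30-10:30, so the earliest start is 08:30.

08:30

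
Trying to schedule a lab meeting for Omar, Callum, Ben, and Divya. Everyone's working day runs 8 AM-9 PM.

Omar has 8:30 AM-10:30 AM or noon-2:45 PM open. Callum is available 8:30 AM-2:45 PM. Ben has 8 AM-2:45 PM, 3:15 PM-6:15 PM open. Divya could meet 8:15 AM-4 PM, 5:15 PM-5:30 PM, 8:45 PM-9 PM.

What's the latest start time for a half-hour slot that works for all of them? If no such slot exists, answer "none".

14:15

Omar ∩ Callum: 08:30-10:30, 12:00-14:45.
Omar ∩ Callum ∩ Ben: 08:30-10:30, 12:00-14:45.
Omar ∩ Callum ∩ Ben ∩ Divya: 08:30-10:30, 12:00-14:45.
The last common window of at least 30 minutes is 12:00-14:45; a 30-minute meeting can start as late as 14:15 and still end by 14:45.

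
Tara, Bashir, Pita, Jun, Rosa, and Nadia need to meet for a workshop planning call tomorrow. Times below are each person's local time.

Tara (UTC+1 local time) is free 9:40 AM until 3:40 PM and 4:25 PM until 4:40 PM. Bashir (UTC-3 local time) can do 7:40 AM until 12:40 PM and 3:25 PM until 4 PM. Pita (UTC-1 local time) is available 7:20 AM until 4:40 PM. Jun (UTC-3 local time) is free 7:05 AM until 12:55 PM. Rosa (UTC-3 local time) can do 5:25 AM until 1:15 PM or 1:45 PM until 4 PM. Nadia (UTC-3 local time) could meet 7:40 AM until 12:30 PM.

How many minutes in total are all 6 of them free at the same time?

245

Tara in UTC: 08:40-14:40, 15:25-15:40 (subtract 1h to convert from UTC+1).
Bashir in UTC: 10:40-15:40, 18:25-19:00 (add 3h to convert from UTC-3).
Pita in UTC: 08:20-17:40 (add 1h to convert from UTC-1).
Jun in UTC: 10:05-15:55 (add 3h to convert from UTC-3).
Rosa in UTC: 08:25-16:15, 16:45-19:00 (add 3h to convert from UTC-3).
Nadia in UTC: 10:40-15:30 (add 3h to convert from UTC-3).
Tara ∩ Bashir: 10:40-14:40, 15:25-15:40.
Tara ∩ Bashir ∩ Pita: 10:40-14:40, 15:25-15:40.
Tara ∩ Bashir ∩ Pita ∩ Jun: 10:40-14:40, 15:25-15:40.
Tara ∩ Bashir ∩ Pita ∩ Jun ∩ Rosa: 10:40-14:40, 15:25-15:40.
Tara ∩ Bashir ∩ Pita ∩ Jun ∩ Rosa ∩ Nadia: 10:40-14:40, 15:25-15:30.
Summing the common windows: 240 + 5 = 245 minutes.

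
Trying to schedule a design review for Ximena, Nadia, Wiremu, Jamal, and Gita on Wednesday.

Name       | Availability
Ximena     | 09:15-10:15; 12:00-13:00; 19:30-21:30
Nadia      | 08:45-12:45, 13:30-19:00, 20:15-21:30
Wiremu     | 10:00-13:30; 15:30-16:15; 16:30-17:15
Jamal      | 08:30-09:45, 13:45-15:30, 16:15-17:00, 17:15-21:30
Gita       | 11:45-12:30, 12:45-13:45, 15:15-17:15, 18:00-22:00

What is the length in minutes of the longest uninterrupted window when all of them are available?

Ximena ∩ Nadia: 09:15-10:15, 12:00-12:45, 20:15-21:30.
Ximena ∩ Nadia ∩ Wiremu: 10:00-10:15, 12:00-12:45.
Ximena ∩ Nadia ∩ Wiremu ∩ Jamal: ∅.
Ximena ∩ Nadia ∩ Wiremu ∩ Jamal ∩ Gita: ∅.
There is no time when everyone is free.
No common window exists, so the longest block is 0 minutes.

0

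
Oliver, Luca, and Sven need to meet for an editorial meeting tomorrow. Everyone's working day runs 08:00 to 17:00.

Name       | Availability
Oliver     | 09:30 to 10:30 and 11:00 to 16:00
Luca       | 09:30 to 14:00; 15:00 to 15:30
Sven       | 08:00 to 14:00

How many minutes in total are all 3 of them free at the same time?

240

Oliver ∩ Luca: 09:30-10:30, 11:00-14:00, 15:00-15:30.
Oliver ∩ Luca ∩ Sven: 09:30-10:30, 11:00-14:00.
Summing the common windows: 60 + 180 = 240 minutes.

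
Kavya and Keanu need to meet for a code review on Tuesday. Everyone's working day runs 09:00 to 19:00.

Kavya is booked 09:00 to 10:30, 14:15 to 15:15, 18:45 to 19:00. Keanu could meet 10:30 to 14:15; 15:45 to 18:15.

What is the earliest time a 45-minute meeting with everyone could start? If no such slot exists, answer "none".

10:30

Kavya free: 10:30-14:15, 15:15-18:45 (invert busy blocks within the working day).
Keanu free: 10:30-14:15, 15:45-18:15.
Kavya ∩ Keanu: 10:30-14:15, 15:45-18:15.
The first common window of at least 45 minutes is 10:30-14:15, so the earliest start is 10:30.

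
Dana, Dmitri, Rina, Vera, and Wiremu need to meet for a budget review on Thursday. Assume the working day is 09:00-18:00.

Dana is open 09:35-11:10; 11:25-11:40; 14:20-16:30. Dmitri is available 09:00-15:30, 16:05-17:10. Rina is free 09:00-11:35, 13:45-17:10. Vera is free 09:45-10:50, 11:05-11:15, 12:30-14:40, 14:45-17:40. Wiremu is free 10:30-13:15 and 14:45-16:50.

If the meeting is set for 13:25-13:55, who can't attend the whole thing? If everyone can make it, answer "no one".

Dana, Rina, Wiremu

Dana: not fully free for 13:25-13:55. Dmitri: free for 13:25-13:55. Rina: not fully free for 13:25-13:55. Vera: free for 13:25-13:55. Wiremu: not fully free for 13:25-13:55.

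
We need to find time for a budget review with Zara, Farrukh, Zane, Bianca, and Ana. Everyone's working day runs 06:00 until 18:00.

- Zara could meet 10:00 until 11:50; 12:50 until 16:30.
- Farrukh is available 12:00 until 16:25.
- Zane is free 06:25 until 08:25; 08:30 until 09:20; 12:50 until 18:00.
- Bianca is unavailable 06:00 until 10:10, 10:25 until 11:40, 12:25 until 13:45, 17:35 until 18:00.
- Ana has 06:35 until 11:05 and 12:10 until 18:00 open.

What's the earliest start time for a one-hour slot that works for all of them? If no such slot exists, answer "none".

Zara free: 10:00-11:50, 12:50-16:30.
Farrukh free: 12:00-16:25.
Zane free: 06:25-08:25, 08:30-09:20, 12:50-18:00.
Bianca free: 10:10-10:25, 11:40-12:25, 13:45-17:35 (invert busy blocks within the working day).
Ana free: 06:35-11:05, 12:10-18:00.
Zara ∩ Farrukh: 12:50-16:25.
Zara ∩ Farrukh ∩ Zane: 12:50-16:25.
Zara ∩ Farrukh ∩ Zane ∩ Bianca: 13:45-16:25.
Zara ∩ Farrukh ∩ Zane ∩ Bianca ∩ Ana: 13:45-16:25.
The first common window of at least 60 minutes is 13:45-16:25, so the earliest start is 13:45.

13:45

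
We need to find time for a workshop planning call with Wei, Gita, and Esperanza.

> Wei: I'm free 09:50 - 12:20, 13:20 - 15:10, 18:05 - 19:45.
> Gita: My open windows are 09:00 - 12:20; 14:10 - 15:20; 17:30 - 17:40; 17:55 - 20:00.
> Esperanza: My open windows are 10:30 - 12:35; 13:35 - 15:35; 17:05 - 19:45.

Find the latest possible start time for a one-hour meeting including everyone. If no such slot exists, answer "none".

Wei ∩ Gita: 09:50-12:20, 14:10-15:10, 18:05-19:45.
Wei ∩ Gita ∩ Esperanza: 10:30-12:20, 14:10-15:10, 18:05-19:45.
The last common window of at least 60 minutes is 18:05-19:45; a 60-minute meeting can start as late as 18:45 and still end by 19:45.

18:45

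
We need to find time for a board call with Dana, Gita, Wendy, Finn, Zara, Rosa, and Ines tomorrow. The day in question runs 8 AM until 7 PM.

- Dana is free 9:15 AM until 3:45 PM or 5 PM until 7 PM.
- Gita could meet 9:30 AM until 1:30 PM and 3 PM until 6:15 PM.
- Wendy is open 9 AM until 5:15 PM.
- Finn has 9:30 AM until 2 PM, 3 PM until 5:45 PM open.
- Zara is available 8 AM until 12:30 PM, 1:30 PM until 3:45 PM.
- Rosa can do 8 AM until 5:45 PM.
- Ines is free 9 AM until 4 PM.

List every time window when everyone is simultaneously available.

09:30-12:30, 15:00-15:45

Dana ∩ Gita: 09:30-13:30, 15:00-15:45, 17:00-18:15.
Dana ∩ Gita ∩ Wendy: 09:30-13:30, 15:00-15:45, 17:00-17:15.
Dana ∩ Gita ∩ Wendy ∩ Finn: 09:30-13:30, 15:00-15:45, 17:00-17:15.
Dana ∩ Gita ∩ Wendy ∩ Finn ∩ Zara: 09:30-12:30, 15:00-15:45.
Dana ∩ Gita ∩ Wendy ∩ Finn ∩ Zara ∩ Rosa: 09:30-12:30, 15:00-15:45.
Dana ∩ Gita ∩ Wendy ∩ Finn ∩ Zara ∩ Rosa ∩ Ines: 09:30-12:30, 15:00-15:45.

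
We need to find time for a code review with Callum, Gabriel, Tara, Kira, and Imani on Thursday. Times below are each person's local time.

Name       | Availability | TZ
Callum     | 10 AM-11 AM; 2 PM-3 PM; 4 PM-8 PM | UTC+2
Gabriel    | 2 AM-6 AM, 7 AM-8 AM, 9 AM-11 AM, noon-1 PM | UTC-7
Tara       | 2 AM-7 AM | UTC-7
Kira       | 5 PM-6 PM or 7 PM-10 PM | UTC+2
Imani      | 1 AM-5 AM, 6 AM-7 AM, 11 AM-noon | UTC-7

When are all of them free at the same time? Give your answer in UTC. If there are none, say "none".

none

Callum in UTC: 08:00-09:00, 12:00-13:00, 14:00-18:00 (subtract 2h to convert from UTC+2).
Gabriel in UTC: 09:00-13:00, 14:00-15:00, 16:00-18:00, 19:00-20:00 (add 7h to convert from UTC-7).
Tara in UTC: 09:00-14:00 (add 7h to convert from UTC-7).
Kira in UTC: 15:00-16:00, 17:00-20:00 (subtract 2h to convert from UTC+2).
Imani in UTC: 08:00-12:00, 13:00-14:00, 18:00-19:00 (add 7h to convert from UTC-7).
Callum ∩ Gabriel: 12:00-13:00, 14:00-15:00, 16:00-18:00.
Callum ∩ Gabriel ∩ Tara: 12:00-13:00.
Callum ∩ Gabriel ∩ Tara ∩ Kira: ∅.
Callum ∩ Gabriel ∩ Tara ∩ Kira ∩ Imani: ∅.
There is no time when everyone is free.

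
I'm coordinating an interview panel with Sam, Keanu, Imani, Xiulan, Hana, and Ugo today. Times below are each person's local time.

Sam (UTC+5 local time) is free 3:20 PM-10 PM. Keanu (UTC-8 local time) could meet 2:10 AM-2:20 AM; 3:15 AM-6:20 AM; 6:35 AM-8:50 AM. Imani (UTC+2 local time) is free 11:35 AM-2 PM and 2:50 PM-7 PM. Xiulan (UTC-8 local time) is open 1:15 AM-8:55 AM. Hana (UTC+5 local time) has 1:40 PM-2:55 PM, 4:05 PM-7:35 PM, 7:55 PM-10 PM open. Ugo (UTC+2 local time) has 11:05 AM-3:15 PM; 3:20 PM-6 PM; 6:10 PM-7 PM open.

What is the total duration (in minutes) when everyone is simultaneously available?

Sam in UTC: 10:20-17:00 (subtract 5h to convert from UTC+5).
Keanu in UTC: 10:10-10:20, 11:15-14:20, 14:35-16:50 (add 8h to convert from UTC-8).
Imani in UTC: 09:35-12:00, 12:50-17:00 (subtract 2h to convert from UTC+2).
Xiulan in UTC: 09:15-16:55 (add 8h to convert from UTC-8).
Hana in UTC: 08:40-09:55, 11:05-14:35, 14:55-17:00 (subtract 5h to convert from UTC+5).
Ugo in UTC: 09:05-13:15, 13:20-16:00, 16:10-17:00 (subtract 2h to convert from UTC+2).
Sam ∩ Keanu: 11:15-14:20, 14:35-16:50.
Sam ∩ Keanu ∩ Imani: 11:15-12:00, 12:50-14:20, 14:35-16:50.
Sam ∩ Keanu ∩ Imani ∩ Xiulan: 11:15-12:00, 12:50-14:20, 14:35-16:50.
Sam ∩ Keanu ∩ Imani ∩ Xiulan ∩ Hana: 11:15-12:00, 12:50-14:20, 14:55-16:50.
Sam ∩ Keanu ∩ Imani ∩ Xiulan ∩ Hana ∩ Ugo: 11:15-12:00, 12:50-13:15, 13:20-14:20, 14:55-16:00, 16:10-16:50.
Those are the intersection windows.
Summing the common windows: 45 + 25 + 60 + 65 + 40 = 235 minutes.

235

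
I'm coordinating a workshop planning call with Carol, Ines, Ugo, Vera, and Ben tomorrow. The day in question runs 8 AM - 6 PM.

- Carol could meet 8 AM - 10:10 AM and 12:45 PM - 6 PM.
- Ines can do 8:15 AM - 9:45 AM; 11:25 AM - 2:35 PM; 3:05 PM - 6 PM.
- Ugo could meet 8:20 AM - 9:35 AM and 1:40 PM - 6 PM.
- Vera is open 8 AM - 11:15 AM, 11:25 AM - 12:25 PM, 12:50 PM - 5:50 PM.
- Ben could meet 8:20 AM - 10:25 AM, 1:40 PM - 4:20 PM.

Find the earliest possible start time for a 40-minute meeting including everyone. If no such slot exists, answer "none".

Carol ∩ Ines: 08:15-09:45, 12:45-14:35, 15:05-18:00.
Carol ∩ Ines ∩ Ugo: 08:20-09:35, 13:40-14:35, 15:05-18:00.
Carol ∩ Ines ∩ Ugo ∩ Vera: 08:20-09:35, 13:40-14:35, 15:05-17:50.
Carol ∩ Ines ∩ Ugo ∩ Vera ∩ Ben: 08:20-09:35, 13:40-14:35, 15:05-16:20.
Those are the intersection windows.
The first common window of at least 40 minutes is 08:20-09:35, so the earliest start is 08:20.

08:20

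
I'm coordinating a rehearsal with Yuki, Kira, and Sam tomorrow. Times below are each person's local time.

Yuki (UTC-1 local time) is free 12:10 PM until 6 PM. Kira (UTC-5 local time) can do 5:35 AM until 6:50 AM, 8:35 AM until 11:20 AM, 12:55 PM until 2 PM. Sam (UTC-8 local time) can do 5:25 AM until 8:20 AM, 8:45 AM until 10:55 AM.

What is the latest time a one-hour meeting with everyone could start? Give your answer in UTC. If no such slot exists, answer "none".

17:55

Yuki in UTC: 13:10-19:00 (add 1h to convert from UTC-1).
Kira in UTC: 10:35-11:50, 13:35-16:20, 17:55-19:00 (add 5h to convert from UTC-5).
Sam in UTC: 13:25-16:20, 16:45-18:55 (add 8h to convert from UTC-8).
Yuki ∩ Kira: 13:35-16:20, 17:55-19:00.
Yuki ∩ Kira ∩ Sam: 13:35-16:20, 17:55-18:55.
The last common window of at least 60 minutes is 17:55-18:55; a 60-minute meeting can start as late as 17:55 and still end by 18:55.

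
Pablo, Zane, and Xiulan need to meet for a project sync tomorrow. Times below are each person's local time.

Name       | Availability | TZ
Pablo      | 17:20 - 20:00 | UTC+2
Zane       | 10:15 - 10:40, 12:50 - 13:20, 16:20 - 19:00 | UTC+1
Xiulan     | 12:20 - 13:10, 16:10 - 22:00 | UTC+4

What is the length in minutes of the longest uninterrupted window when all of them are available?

Pablo in UTC: 15:20-18:00 (subtract 2h to convert from UTC+2).
Zane in UTC: 09:15-09:40, 11:50-12:20, 15:20-18:00 (subtract 1h to convert from UTC+1).
Xiulan in UTC: 08:20-09:10, 12:10-18:00 (subtract 4h to convert from UTC+4).
Pablo ∩ Zane: 15:20-18:00.
Pablo ∩ Zane ∩ Xiulan: 15:20-18:00.
The longest is 15:20-18:00 at 160 minutes.

160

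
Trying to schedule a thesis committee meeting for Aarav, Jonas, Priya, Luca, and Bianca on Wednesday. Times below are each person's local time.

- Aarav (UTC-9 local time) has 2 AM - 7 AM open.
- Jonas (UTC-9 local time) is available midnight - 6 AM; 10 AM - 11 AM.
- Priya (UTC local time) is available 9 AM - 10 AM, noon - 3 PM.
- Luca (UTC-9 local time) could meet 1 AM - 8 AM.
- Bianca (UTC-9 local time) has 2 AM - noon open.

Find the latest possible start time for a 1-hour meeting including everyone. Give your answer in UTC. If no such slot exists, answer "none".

Aarav in UTC: 11:00-16:00 (add 9h to convert from UTC-9).
Jonas in UTC: 09:00-15:00, 19:00-20:00 (add 9h to convert from UTC-9).
Priya in UTC: 09:00-10:00, 12:00-15:00.
Luca in UTC: 10:00-17:00 (add 9h to convert from UTC-9).
Bianca in UTC: 11:00-21:00 (add 9h to convert from UTC-9).
Aarav ∩ Jonas: 11:00-15:00.
Aarav ∩ Jonas ∩ Priya: 12:00-15:00.
Aarav ∩ Jonas ∩ Priya ∩ Luca: 12:00-15:00.
Aarav ∩ Jonas ∩ Priya ∩ Luca ∩ Bianca: 12:00-15:00.
The last common window of at least 60 minutes is 12:00-15:00; a 60-minute meeting can start as late as 14:00 and still end by 15:00.

14:00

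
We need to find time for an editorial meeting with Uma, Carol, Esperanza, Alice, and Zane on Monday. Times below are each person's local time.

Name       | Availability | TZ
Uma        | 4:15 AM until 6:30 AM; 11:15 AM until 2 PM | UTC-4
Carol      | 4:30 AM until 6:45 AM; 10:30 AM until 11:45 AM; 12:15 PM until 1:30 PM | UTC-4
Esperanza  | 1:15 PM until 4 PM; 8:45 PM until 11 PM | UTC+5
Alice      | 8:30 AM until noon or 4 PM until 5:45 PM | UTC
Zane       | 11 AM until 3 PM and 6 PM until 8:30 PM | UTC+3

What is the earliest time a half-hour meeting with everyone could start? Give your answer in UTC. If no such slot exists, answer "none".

08:30

Uma in UTC: 08:15-10:30, 15:15-18:00 (add 4h to convert from UTC-4).
Carol in UTC: 08:30-10:45, 14:30-15:45, 16:15-17:30 (add 4h to convert from UTC-4).
Esperanza in UTC: 08:15-11:00, 15:45-18:00 (subtract 5h to convert from UTC+5).
Alice in UTC: 08:30-12:00, 16:00-17:45.
Zane in UTC: 08:00-12:00, 15:00-17:30 (subtract 3h to convert from UTC+3).
Uma ∩ Carol: 08:30-10:30, 15:15-15:45, 16:15-17:30.
Uma ∩ Carol ∩ Esperanza: 08:30-10:30, 16:15-17:30.
Uma ∩ Carol ∩ Esperanza ∩ Alice: 08:30-10:30, 16:15-17:30.
Uma ∩ Carol ∩ Esperanza ∩ Alice ∩ Zane: 08:30-10:30, 16:15-17:30.
The first common window of at least 30 minutes is 08:30-10:30, so the earliest start is 08:30.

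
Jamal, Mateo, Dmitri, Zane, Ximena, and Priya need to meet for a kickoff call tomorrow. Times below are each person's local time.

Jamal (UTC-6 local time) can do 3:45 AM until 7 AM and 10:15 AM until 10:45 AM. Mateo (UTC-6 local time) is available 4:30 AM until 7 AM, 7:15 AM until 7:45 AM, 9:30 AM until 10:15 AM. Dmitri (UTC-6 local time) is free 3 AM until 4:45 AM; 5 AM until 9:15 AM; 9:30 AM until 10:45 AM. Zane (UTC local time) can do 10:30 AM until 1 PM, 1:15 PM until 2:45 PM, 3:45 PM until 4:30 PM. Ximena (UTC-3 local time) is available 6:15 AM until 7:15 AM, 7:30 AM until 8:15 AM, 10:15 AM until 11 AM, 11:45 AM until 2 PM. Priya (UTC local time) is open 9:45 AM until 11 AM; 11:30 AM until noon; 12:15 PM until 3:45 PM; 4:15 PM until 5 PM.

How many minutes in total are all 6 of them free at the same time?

Jamal in UTC: 09:45-13:00, 16:15-16:45 (add 6h to convert from UTC-6).
Mateo in UTC: 10:30-13:00, 13:15-13:45, 15:30-16:15 (add 6h to convert from UTC-6).
Dmitri in UTC: 09:00-10:45, 11:00-15:15, 15:30-16:45 (add 6h to convert from UTC-6).
Zane in UTC: 10:30-13:00, 13:15-14:45, 15:45-16:30.
Ximena in UTC: 09:15-10:15, 10:30-11:15, 13:15-14:00, 14:45-17:00 (add 3h to convert from UTC-3).
Priya in UTC: 09:45-11:00, 11:30-12:00, 12:15-15:45, 16:15-17:00.
Jamal ∩ Mateo: 10:30-13:00.
Jamal ∩ Mateo ∩ Dmitri: 10:30-10:45, 11:00-13:00.
Jamal ∩ Mateo ∩ Dmitri ∩ Zane: 10:30-10:45, 11:00-13:00.
Jamal ∩ Mateo ∩ Dmitri ∩ Zane ∩ Ximena: 10:30-10:45, 11:00-11:15.
Jamal ∩ Mateo ∩ Dmitri ∩ Zane ∩ Ximena ∩ Priya: 10:30-10:45.
That's a single block of 15 minutes.

15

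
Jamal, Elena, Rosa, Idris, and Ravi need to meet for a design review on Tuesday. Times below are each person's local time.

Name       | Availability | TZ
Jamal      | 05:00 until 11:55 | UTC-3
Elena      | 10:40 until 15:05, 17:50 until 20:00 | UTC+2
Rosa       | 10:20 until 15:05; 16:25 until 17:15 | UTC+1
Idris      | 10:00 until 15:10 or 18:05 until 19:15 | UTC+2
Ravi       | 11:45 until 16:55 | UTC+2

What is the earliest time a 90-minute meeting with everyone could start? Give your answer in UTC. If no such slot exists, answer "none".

Jamal in UTC: 08:00-14:55 (add 3h to convert from UTC-3).
Elena in UTC: 08:40-13:05, 15:50-18:00 (subtract 2h to convert from UTC+2).
Rosa in UTC: 09:20-14:05, 15:25-16:15 (subtract 1h to convert from UTC+1).
Idris in UTC: 08:00-13:10, 16:05-17:15 (subtract 2h to convert from UTC+2).
Ravi in UTC: 09:45-14:55 (subtract 2h to convert from UTC+2).
Jamal ∩ Elena: 08:40-13:05.
Jamal ∩ Elena ∩ Rosa: 09:20-13:05.
Jamal ∩ Elena ∩ Rosa ∩ Idris: 09:20-13:05.
Jamal ∩ Elena ∩ Rosa ∩ Idris ∩ Ravi: 09:45-13:05.
The first common window of at least 90 minutes is 09:45-13:05, so the earliest start is 09:45.

09:45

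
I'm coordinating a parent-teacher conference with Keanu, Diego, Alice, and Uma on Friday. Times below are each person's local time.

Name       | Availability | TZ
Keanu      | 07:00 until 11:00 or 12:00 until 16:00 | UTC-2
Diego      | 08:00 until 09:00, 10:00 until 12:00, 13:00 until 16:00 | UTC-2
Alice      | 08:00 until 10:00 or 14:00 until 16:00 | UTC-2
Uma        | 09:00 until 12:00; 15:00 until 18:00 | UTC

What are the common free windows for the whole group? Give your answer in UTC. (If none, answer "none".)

Keanu in UTC: 09:00-13:00, 14:00-18:00 (add 2h to convert from UTC-2).
Diego in UTC: 10:00-11:00, 12:00-14:00, 15:00-18:00 (add 2h to convert from UTC-2).
Alice in UTC: 10:00-12:00, 16:00-18:00 (add 2h to convert from UTC-2).
Uma in UTC: 09:00-12:00, 15:00-18:00.
Keanu ∩ Diego: 10:00-11:00, 12:00-13:00, 15:00-18:00.
Keanu ∩ Diego ∩ Alice: 10:00-11:00, 16:00-18:00.
Keanu ∩ Diego ∩ Alice ∩ Uma: 10:00-11:00, 16:00-18:00.
So the common availability across everyone is 10:00-11:00, 16:00-18:00.

10:00-11:00, 16:00-18:00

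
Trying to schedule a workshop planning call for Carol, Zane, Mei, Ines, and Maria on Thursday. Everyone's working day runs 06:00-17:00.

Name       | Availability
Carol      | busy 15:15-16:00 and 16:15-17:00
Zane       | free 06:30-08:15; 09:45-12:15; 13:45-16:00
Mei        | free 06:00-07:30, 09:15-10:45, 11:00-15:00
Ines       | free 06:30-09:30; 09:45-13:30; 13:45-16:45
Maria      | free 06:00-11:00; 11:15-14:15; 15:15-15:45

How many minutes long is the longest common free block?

Carol free: 06:00-15:15, 16:00-16:15 (invert busy blocks within the working day).
Zane free: 06:30-08:15, 09:45-12:15, 13:45-16:00.
Mei free: 06:00-07:30, 09:15-10:45, 11:00-15:00.
Ines free: 06:30-09:30, 09:45-13:30, 13:45-16:45.
Maria free: 06:00-11:00, 11:15-14:15, 15:15-15:45.
Carol ∩ Zane: 06:30-08:15, 09:45-12:15, 13:45-15:15.
Carol ∩ Zane ∩ Mei: 06:30-07:30, 09:45-10:45, 11:00-12:15, 13:45-15:00.
Carol ∩ Zane ∩ Mei ∩ Ines: 06:30-07:30, 09:45-10:45, 11:00-12:15, 13:45-15:00.
Carol ∩ Zane ∩ Mei ∩ Ines ∩ Maria: 06:30-07:30, 09:45-10:45, 11:15-12:15, 13:45-14:15.
The longest is 06:30-07:30 at 60 minutes.

60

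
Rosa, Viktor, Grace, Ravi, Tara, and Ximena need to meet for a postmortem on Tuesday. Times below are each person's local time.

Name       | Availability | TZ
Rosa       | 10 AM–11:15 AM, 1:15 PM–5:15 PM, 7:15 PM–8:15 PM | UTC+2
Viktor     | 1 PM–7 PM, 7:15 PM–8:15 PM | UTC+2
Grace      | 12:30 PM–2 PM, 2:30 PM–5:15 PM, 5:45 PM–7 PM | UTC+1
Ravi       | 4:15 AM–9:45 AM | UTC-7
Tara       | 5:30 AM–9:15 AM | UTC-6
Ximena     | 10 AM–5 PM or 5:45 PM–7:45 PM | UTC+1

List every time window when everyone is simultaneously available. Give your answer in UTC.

Rosa in UTC: 08:00-09:15, 11:15-15:15, 17:15-18:15 (subtract 2h to convert from UTC+2).
Viktor in UTC: 11:00-17:00, 17:15-18:15 (subtract 2h to convert from UTC+2).
Grace in UTC: 11:30-13:00, 13:30-16:15, 16:45-18:00 (subtract 1h to convert from UTC+1).
Ravi in UTC: 11:15-16:45 (add 7h to convert from UTC-7).
Tara in UTC: 11:30-15:15 (add 6h to convert from UTC-6).
Ximena in UTC: 09:00-16:00, 16:45-18:45 (subtract 1h to convert from UTC+1).
Rosa ∩ Viktor: 11:15-15:15, 17:15-18:15.
Rosa ∩ Viktor ∩ Grace: 11:30-13:00, 13:30-15:15, 17:15-18:00.
Rosa ∩ Viktor ∩ Grace ∩ Ravi: 11:30-13:00, 13:30-15:15.
Rosa ∩ Viktor ∩ Grace ∩ Ravi ∩ Tara: 11:30-13:00, 13:30-15:15.
Rosa ∩ Viktor ∩ Grace ∩ Ravi ∩ Tara ∩ Ximena: 11:30-13:00, 13:30-15:15.

11:30-13:00, 13:30-15:15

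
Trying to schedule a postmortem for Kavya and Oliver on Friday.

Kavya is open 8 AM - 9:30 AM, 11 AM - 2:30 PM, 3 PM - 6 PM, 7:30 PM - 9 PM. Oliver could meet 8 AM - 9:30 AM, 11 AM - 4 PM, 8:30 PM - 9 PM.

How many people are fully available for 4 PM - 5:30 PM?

1

Kavya can make the full 16:00-17:30 slot — that's 1.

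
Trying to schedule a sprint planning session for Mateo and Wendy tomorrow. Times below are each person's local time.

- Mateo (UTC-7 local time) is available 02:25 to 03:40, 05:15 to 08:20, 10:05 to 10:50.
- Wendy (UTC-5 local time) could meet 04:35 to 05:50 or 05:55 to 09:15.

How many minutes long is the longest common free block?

Mateo in UTC: 09:25-10:40, 12:15-15:20, 17:05-17:50 (add 7h to convert from UTC-7).
Wendy in UTC: 09:35-10:50, 10:55-14:15 (add 5h to convert from UTC-5).
Mateo ∩ Wendy: 09:35-10:40, 12:15-14:15.
Those are the intersection windows.
The longest is 12:15-14:15 at 120 minutes.

120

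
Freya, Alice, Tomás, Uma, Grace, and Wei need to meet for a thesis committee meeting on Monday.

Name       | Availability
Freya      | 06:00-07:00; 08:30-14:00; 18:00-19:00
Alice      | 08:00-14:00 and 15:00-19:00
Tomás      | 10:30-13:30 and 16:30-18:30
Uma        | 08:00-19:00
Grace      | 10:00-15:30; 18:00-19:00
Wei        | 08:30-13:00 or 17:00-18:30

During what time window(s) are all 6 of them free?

10:30-13:00, 18:00-18:30

Freya ∩ Alice: 08:30-14:00, 18:00-19:00.
Freya ∩ Alice ∩ Tomás: 10:30-13:30, 18:00-18:30.
Freya ∩ Alice ∩ Tomás ∩ Uma: 10:30-13:30, 18:00-18:30.
Freya ∩ Alice ∩ Tomás ∩ Uma ∩ Grace: 10:30-13:30, 18:00-18:30.
Freya ∩ Alice ∩ Tomás ∩ Uma ∩ Grace ∩ Wei: 10:30-13:00, 18:00-18:30.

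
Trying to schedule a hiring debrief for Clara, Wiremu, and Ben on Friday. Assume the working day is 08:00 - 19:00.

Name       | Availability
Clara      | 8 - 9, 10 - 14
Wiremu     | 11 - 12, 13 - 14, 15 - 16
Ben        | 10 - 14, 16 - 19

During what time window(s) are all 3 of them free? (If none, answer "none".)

11:00-12:00, 13:00-14:00

Clara ∩ Wiremu: 11:00-12:00, 13:00-14:00.
Clara ∩ Wiremu ∩ Ben: 11:00-12:00, 13:00-14:00.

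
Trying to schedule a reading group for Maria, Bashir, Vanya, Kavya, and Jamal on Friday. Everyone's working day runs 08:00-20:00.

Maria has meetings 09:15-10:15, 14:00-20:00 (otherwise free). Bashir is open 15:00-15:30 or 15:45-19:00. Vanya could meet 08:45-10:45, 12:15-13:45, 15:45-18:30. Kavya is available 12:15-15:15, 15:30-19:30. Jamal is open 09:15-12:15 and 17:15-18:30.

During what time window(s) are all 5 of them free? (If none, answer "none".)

none

Maria free: 08:00-09:15, 10:15-14:00 (invert busy blocks within the working day).
Bashir free: 15:00-15:30, 15:45-19:00.
Vanya free: 08:45-10:45, 12:15-13:45, 15:45-18:30.
Kavya free: 12:15-15:15, 15:30-19:30.
Jamal free: 09:15-12:15, 17:15-18:30.
Maria ∩ Bashir: ∅.
Maria ∩ Bashir ∩ Vanya: ∅.
Maria ∩ Bashir ∩ Vanya ∩ Kavya: ∅.
Maria ∩ Bashir ∩ Vanya ∩ Kavya ∩ Jamal: ∅.
There is no time when everyone is free.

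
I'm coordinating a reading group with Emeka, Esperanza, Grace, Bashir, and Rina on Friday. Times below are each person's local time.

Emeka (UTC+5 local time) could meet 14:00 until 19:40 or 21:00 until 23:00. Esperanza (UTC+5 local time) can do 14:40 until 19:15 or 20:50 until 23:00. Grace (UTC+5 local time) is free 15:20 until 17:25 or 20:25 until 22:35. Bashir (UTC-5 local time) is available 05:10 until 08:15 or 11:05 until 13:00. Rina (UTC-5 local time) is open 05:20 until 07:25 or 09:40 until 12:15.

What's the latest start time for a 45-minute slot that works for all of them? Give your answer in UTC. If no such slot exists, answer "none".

Emeka in UTC: 09:00-14:40, 16:00-18:00 (subtract 5h to convert from UTC+5).
Esperanza in UTC: 09:40-14:15, 15:50-18:00 (subtract 5h to convert from UTC+5).
Grace in UTC: 10:20-12:25, 15:25-17:35 (subtract 5h to convert from UTC+5).
Bashir in UTC: 10:10-13:15, 16:05-18:00 (add 5h to convert from UTC-5).
Rina in UTC: 10:20-12:25, 14:40-17:15 (add 5h to convert from UTC-5).
Emeka ∩ Esperanza: 09:40-14:15, 16:00-18:00.
Emeka ∩ Esperanza ∩ Grace: 10:20-12:25, 16:00-17:35.
Emeka ∩ Esperanza ∩ Grace ∩ Bashir: 10:20-12:25, 16:05-17:35.
Emeka ∩ Esperanza ∩ Grace ∩ Bashir ∩ Rina: 10:20-12:25, 16:05-17:15.
Those are the intersection windows.
The last common window of at least 45 minutes is 16:05-17:15; a 45-minute meeting can start as late as 16:30 and still end by 17:15.

16:30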